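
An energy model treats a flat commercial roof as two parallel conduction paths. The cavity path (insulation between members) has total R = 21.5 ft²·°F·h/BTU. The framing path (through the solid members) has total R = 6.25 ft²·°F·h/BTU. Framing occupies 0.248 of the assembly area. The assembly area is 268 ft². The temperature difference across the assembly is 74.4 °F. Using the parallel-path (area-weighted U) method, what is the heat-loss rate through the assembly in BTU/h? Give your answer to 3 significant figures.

U_eff = 0.752/21.5 + 0.248/6.25 = 0.03498 + 0.03968 = 0.07466
R_eff = 1/U_eff = 13.39 ft²·°F·h/BTU
Q = 268 × 74.4 / 13.39 = 1489 BTU/h

1490 BTU/h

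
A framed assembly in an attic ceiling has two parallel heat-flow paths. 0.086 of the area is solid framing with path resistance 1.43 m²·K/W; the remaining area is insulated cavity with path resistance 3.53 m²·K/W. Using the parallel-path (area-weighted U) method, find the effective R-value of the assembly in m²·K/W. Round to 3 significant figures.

3.13 m²·K/W

U_eff = 0.914/3.53 + 0.086/1.43 = 0.2589 + 0.06014 = 0.3191
R_eff = 1/U_eff = 3.134 m²·K/W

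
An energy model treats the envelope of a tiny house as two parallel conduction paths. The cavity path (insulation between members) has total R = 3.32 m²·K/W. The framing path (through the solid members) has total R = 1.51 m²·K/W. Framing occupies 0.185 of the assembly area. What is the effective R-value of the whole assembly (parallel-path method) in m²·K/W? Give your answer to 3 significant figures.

U_eff = 0.815/3.32 + 0.185/1.51 = 0.2455 + 0.1225 = 0.368
R_eff = 1/U_eff = 2.717 m²·K/W

2.72 m²·K/W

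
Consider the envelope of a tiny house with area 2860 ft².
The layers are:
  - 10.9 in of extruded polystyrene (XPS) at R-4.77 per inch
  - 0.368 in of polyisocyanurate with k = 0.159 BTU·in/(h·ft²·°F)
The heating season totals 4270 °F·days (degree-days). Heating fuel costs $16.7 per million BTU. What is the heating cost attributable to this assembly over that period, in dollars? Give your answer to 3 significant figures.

10.9 × 4.77 = 51.99
0.368/0.159 = 2.314
R_total = 51.99 + 2.314 = 54.31 ft²·°F·h/BTU
E = A × HDD × 24 / R = 2860 × 4270 × 24 / 54.31 = 5397000 BTU
Cost = 5397000/10⁶ × 16.7 = $90.13

90.1 dollars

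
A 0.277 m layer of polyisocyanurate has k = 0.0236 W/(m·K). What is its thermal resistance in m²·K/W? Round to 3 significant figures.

11.7 m²·K/W

R = L/k = 0.277/0.0236 = 11.74 m²·K/W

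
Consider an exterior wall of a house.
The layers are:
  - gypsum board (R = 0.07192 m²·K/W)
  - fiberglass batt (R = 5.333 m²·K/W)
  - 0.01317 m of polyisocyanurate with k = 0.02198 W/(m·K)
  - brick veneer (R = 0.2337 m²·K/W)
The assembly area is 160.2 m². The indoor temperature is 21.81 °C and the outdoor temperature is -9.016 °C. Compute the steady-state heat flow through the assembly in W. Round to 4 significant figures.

791.7 W

0.01317/0.02198 = 0.59918
R_total = 0.07192 + 5.333 + 0.59918 + 0.2337 = 6.2378 m²·K/W
Q = A·ΔT/R = 160.2 × (21.81 − (-9.016)) / 6.2378 = 791.68 W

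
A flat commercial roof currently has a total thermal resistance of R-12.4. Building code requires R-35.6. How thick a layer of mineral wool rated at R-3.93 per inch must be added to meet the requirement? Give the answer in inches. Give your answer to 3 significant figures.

5.90 in

ΔR = 35.6 − 12.4 = 23.2 ft²·°F·h/BTU
L = ΔR / (R/in) = 23.2/3.93 = 5.903 in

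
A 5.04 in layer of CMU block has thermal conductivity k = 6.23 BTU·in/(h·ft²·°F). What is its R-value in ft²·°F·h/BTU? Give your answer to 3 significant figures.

0.809 ft²·°F·h/BTU

R = L/k = 5.04/6.23 = 0.809 ft²·°F·h/BTU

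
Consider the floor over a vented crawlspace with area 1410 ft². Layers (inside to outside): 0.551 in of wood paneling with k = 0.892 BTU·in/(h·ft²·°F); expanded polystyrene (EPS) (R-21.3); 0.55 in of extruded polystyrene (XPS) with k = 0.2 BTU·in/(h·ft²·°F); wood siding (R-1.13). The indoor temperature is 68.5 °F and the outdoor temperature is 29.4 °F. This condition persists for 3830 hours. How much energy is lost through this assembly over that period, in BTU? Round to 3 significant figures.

0.551/0.892 = 0.6177
0.55/0.2 = 2.75
R_total = 0.6177 + 21.3 + 2.75 + 1.13 = 25.8 ft²·°F·h/BTU
Q = 1410 × (68.5 − 29.4) / 25.8 = 2137 BTU/h
E = 2137 × 3830 = 8185000 BTU

8180000 BTU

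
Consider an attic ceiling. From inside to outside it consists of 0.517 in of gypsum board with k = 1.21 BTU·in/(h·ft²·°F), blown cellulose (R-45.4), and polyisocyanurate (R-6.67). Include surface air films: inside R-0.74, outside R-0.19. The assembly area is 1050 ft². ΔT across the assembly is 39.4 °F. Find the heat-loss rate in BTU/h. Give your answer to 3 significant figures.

774 BTU/h

0.517/1.21 = 0.4273
R_total = 0.74 + 0.4273 + 45.4 + 6.67 + 0.19 = 53.43 ft²·°F·h/BTU
Q = A·ΔT/R = 1050 × 39.4 / 53.43 = 774.3 BTU/h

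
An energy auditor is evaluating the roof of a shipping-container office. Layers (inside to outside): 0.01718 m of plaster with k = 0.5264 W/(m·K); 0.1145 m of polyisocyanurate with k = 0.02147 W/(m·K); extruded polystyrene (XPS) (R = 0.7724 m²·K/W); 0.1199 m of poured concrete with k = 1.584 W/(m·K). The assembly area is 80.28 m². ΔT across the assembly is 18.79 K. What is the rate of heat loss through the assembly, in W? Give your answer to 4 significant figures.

0.01718/0.5264 = 0.032637
0.1145/0.02147 = 5.333
0.1199/1.584 = 0.075694
R_total = 0.032637 + 5.333 + 0.7724 + 0.075694 = 6.2138 m²·K/W
Q = A·ΔT/R = 80.28 × 18.79 / 6.2138 = 242.76 W

242.8 W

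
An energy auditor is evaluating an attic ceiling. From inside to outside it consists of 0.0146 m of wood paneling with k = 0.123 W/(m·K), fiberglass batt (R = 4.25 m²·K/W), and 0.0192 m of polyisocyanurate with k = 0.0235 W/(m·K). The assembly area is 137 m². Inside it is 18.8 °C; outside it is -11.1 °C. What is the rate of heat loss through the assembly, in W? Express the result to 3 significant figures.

790 W

0.0146/0.123 = 0.1187
0.0192/0.0235 = 0.817
R_total = 0.1187 + 4.25 + 0.817 = 5.186 m²·K/W
Q = A·ΔT/R = 137 × (18.8 − (-11.1)) / 5.186 = 789.9 W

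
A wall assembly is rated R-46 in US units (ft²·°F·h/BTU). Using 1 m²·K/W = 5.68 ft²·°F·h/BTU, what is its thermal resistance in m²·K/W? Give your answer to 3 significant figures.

8.10 m²·K/W

R_SI = 46/5.68 = 8.099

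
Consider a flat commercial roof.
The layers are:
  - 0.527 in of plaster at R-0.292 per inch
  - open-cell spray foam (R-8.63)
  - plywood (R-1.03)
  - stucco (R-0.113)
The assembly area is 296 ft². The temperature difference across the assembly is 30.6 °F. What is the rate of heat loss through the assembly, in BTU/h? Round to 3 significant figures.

0.527 × 0.292 = 0.1539
R_total = 0.1539 + 8.63 + 1.03 + 0.113 = 9.927 ft²·°F·h/BTU
Q = A·ΔT/R = 296 × 30.6 / 9.927 = 912.4 BTU/h

912 BTU/h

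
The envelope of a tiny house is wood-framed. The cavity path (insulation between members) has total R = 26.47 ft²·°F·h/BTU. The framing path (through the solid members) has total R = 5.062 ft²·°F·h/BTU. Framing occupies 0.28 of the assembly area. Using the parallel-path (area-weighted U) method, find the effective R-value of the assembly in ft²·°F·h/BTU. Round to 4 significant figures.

U_eff = 0.72/26.47 + 0.28/5.062 = 0.027201 + 0.055314 = 0.082515
R_eff = 1/U_eff = 12.119 ft²·°F·h/BTU

12.12 ft²·°F·h/BTU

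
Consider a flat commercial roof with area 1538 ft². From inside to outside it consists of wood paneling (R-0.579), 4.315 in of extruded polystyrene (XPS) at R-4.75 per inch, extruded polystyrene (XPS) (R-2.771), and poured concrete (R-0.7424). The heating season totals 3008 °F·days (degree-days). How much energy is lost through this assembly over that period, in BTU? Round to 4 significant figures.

4516000 BTU

4.315 × 4.75 = 20.496
R_total = 0.579 + 20.496 + 2.771 + 0.7424 = 24.589 ft²·°F·h/BTU
E = A × HDD × 24 / R = 1538 × 3008 × 24 / 24.589 = 4515600 BTU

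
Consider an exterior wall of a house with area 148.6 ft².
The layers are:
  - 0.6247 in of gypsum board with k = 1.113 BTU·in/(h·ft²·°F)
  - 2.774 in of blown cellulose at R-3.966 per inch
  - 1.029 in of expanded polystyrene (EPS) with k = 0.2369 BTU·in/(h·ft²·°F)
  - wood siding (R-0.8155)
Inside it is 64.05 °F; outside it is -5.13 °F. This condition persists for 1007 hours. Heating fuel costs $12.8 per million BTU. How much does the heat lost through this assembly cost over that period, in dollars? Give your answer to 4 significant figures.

7.924 dollars

0.6247/1.113 = 0.56128
2.774 × 3.966 = 11.002
1.029/0.2369 = 4.3436
R_total = 0.56128 + 11.002 + 4.3436 + 0.8155 = 16.722 ft²·°F·h/BTU
Q = 148.6 × (64.05 − (-5.13)) / 16.722 = 614.77 BTU/h
E = 614.77 × 1007 = 619070 BTU
Cost = 619070/10⁶ × 12.8 = $7.9241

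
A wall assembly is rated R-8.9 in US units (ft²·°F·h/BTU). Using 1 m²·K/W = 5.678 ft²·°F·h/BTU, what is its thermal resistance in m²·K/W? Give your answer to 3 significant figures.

R_SI = 8.9/5.678 = 1.567

1.57 m²·K/W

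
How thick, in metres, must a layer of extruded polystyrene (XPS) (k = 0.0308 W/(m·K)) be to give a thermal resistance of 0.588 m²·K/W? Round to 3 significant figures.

L = R·k = 0.588 × 0.0308 = 0.01811 m

0.0181 m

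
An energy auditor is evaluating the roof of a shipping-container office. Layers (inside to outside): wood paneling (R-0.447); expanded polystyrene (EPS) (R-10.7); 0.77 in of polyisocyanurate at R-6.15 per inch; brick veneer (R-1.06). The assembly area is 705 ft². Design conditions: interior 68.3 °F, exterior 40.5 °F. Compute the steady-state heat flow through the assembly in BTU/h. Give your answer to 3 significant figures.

1160 BTU/h

0.77 × 6.15 = 4.736
R_total = 0.447 + 10.7 + 4.736 + 1.06 = 16.94 ft²·°F·h/BTU
Q = A·ΔT/R = 705 × (68.3 − 40.5) / 16.94 = 1157 BTU/h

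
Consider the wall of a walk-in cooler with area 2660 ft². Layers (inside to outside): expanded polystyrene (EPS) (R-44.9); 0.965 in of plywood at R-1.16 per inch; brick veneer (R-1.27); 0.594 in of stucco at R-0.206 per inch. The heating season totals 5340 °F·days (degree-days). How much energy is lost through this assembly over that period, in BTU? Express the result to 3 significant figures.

0.965 × 1.16 = 1.119
0.594 × 0.206 = 0.1224
R_total = 44.9 + 1.119 + 1.27 + 0.1224 = 47.41 ft²·°F·h/BTU
E = A × HDD × 24 / R = 2660 × 5340 × 24 / 47.41 = 7190000 BTU

7190000 BTU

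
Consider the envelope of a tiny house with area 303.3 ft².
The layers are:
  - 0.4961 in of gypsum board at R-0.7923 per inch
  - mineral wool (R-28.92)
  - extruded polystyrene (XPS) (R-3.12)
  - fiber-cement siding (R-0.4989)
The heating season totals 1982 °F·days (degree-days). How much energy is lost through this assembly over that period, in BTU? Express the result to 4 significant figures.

0.4961 × 0.7923 = 0.39306
R_total = 0.39306 + 28.92 + 3.12 + 0.4989 = 32.932 ft²·°F·h/BTU
E = A × HDD × 24 / R = 303.3 × 1982 × 24 / 32.932 = 438100 BTU

438100 BTU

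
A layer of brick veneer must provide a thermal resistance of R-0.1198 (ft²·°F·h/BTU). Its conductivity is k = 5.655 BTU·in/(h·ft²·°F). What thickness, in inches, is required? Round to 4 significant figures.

0.6775 in

L = R × k = 0.1198 × 5.655 = 0.67747 in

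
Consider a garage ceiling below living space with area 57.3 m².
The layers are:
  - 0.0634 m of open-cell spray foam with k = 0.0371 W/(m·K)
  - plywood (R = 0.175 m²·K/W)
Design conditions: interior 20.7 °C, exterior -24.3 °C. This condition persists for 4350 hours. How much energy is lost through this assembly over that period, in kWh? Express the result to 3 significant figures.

5950 kWh

0.0634/0.0371 = 1.709
R_total = 1.709 + 0.175 = 1.884 m²·K/W
Q = 57.3 × (20.7 − (-24.3)) / 1.884 = 1369 W
E = 1369 W × 4350 h / 1000 = 5954 kWh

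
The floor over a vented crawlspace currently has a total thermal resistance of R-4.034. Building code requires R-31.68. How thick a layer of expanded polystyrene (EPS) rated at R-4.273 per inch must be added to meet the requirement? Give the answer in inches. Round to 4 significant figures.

6.470 in

ΔR = 31.68 − 4.034 = 27.646 ft²·°F·h/BTU
L = ΔR / (R/in) = 27.646/4.273 = 6.4699 in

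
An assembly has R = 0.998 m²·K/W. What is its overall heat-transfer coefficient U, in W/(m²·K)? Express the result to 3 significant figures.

1.00 W/(m²·K)

U = 1/R = 1/0.998 = 1.002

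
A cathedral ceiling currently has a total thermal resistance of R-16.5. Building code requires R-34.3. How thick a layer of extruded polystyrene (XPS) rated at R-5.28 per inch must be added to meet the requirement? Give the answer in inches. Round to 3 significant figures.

ΔR = 34.3 − 16.5 = 17.8 ft²·°F·h/BTU
L = ΔR / (R/in) = 17.8/5.28 = 3.371 in

3.37 in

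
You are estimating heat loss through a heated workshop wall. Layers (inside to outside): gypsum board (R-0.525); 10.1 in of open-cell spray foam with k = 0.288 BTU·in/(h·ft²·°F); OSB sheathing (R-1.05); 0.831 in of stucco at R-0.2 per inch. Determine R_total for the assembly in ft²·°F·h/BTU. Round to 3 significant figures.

36.8 ft²·°F·h/BTU

10.1/0.288 = 35.07
0.831 × 0.2 = 0.1662
R_total = 0.525 + 35.07 + 1.05 + 0.1662 = 36.81 ft²·°F·h/BTU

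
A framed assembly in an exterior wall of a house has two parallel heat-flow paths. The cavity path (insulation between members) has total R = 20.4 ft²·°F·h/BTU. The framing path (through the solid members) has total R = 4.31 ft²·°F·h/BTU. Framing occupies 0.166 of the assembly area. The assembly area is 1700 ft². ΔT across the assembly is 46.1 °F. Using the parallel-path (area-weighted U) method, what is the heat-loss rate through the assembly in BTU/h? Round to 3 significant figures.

U_eff = 0.834/20.4 + 0.166/4.31 = 0.04088 + 0.03852 = 0.0794
R_eff = 1/U_eff = 12.59 ft²·°F·h/BTU
Q = 1700 × 46.1 / 12.59 = 6222 BTU/h

6220 BTU/h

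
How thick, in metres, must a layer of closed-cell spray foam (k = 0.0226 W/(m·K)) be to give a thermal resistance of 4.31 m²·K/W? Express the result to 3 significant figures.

0.0974 m

L = R·k = 4.31 × 0.0226 = 0.09741 m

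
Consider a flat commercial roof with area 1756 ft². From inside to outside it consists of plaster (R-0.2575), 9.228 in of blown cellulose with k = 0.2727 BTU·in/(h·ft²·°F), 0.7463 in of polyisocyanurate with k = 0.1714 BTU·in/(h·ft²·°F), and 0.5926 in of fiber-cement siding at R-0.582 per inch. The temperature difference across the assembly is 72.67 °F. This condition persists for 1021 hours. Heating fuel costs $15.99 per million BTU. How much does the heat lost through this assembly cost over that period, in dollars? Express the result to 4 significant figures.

9.228/0.2727 = 33.839
0.7463/0.1714 = 4.3541
0.5926 × 0.582 = 0.34489
R_total = 0.2575 + 33.839 + 4.3541 + 0.34489 = 38.796 ft²·°F·h/BTU
Q = 1756 × 72.67 / 38.796 = 3289.2 BTU/h
E = 3289.2 × 1021 = 3358300 BTU
Cost = 3358300/10⁶ × 15.99 = $53.699

53.70 dollars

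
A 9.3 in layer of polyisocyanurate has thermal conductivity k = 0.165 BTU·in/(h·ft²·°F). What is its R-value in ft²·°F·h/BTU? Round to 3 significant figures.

R = L/k = 9.3/0.165 = 56.36 ft²·°F·h/BTU

56.4 ft²·°F·h/BTU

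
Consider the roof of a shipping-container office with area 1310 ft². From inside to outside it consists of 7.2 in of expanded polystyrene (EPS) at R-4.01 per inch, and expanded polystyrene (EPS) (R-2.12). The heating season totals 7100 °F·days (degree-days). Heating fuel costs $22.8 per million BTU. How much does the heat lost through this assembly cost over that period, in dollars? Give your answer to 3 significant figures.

164 dollars

7.2 × 4.01 = 28.87
R_total = 28.87 + 2.12 = 30.99 ft²·°F·h/BTU
E = A × HDD × 24 / R = 1310 × 7100 × 24 / 30.99 = 7203000 BTU
Cost = 7203000/10⁶ × 22.8 = $164.2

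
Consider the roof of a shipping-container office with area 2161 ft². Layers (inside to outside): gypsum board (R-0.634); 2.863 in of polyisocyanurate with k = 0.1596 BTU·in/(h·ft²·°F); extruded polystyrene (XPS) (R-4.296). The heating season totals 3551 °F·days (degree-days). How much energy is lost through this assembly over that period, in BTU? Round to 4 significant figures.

8053000 BTU

2.863/0.1596 = 17.939
R_total = 0.634 + 17.939 + 4.296 = 22.869 ft²·°F·h/BTU
E = A × HDD × 24 / R = 2161 × 3551 × 24 / 22.869 = 8053400 BTU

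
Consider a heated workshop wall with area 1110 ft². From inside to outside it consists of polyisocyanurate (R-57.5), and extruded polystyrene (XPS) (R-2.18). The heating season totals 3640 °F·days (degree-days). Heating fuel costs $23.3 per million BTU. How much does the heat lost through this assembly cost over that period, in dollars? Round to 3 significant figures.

R_total = 57.5 + 2.18 = 59.68 ft²·°F·h/BTU
E = A × HDD × 24 / R = 1110 × 3640 × 24 / 59.68 = 1625000 BTU
Cost = 1625000/10⁶ × 23.3 = $37.86

37.9 dollars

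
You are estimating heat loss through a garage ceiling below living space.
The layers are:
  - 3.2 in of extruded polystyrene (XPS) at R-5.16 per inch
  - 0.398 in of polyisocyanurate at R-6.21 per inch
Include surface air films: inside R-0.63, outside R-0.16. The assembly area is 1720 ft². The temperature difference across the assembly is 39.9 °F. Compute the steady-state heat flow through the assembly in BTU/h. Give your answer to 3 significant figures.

3470 BTU/h

3.2 × 5.16 = 16.51
0.398 × 6.21 = 2.472
R_total = 0.63 + 16.51 + 2.472 + 0.16 = 19.77 ft²·°F·h/BTU
Q = A·ΔT/R = 1720 × 39.9 / 19.77 = 3471 BTU/h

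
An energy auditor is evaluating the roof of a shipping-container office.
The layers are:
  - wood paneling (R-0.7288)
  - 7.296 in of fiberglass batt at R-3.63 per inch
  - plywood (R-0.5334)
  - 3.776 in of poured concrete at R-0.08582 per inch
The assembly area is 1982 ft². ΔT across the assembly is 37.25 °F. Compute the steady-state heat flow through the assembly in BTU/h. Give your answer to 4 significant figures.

7.296 × 3.63 = 26.484
3.776 × 0.08582 = 0.32406
R_total = 0.7288 + 26.484 + 0.5334 + 0.32406 = 28.071 ft²·°F·h/BTU
Q = A·ΔT/R = 1982 × 37.25 / 28.071 = 2630.1 BTU/h

2630 BTU/h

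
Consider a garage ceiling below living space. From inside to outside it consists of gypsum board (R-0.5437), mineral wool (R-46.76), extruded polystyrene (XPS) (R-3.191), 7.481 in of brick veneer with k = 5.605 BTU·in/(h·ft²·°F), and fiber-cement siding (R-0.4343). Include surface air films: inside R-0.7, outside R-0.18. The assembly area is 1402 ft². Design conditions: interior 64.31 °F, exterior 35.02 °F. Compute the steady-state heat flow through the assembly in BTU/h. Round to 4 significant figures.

772.7 BTU/h

7.481/5.605 = 1.3347
R_total = 0.7 + 0.5437 + 46.76 + 3.191 + 1.3347 + 0.4343 + 0.18 = 53.144 ft²·°F·h/BTU
Q = A·ΔT/R = 1402 × (64.31 − 35.02) / 53.144 = 772.71 BTU/h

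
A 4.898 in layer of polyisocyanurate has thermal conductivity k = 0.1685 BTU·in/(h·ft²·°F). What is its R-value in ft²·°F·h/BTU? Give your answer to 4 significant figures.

29.07 ft²·°F·h/BTU

R = L/k = 4.898/0.1685 = 29.068 ft²·°F·h/BTU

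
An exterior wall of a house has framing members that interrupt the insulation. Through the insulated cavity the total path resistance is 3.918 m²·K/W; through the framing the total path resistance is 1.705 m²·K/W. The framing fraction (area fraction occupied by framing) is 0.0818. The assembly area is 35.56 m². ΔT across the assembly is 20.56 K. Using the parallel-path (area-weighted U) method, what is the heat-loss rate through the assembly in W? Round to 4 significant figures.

206.4 W

U_eff = 0.9182/3.918 + 0.0818/1.705 = 0.23435 + 0.047977 = 0.28233
R_eff = 1/U_eff = 3.5419 m²·K/W
Q = 35.56 × 20.56 / 3.5419 = 206.42 W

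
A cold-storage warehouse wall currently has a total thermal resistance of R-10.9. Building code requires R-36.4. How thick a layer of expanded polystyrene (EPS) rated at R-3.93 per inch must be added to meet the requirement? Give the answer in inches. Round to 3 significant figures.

ΔR = 36.4 − 10.9 = 25.5 ft²·°F·h/BTU
L = ΔR / (R/in) = 25.5/3.93 = 6.489 in

6.49 in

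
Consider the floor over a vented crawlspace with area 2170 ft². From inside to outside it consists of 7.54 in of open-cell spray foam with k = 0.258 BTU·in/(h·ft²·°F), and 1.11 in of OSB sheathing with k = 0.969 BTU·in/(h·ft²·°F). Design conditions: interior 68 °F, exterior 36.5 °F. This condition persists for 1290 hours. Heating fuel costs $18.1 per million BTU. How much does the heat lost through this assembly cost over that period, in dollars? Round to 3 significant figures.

52.6 dollars

7.54/0.258 = 29.22
1.11/0.969 = 1.146
R_total = 29.22 + 1.146 = 30.37 ft²·°F·h/BTU
Q = 2170 × (68 − 36.5) / 30.37 = 2251 BTU/h
E = 2251 × 1290 = 2903000 BTU
Cost = 2903000/10⁶ × 18.1 = $52.55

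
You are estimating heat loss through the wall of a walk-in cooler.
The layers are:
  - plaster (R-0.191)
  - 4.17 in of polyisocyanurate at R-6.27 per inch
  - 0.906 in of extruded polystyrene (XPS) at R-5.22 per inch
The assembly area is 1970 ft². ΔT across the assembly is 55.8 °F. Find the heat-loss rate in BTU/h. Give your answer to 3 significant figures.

3540 BTU/h

4.17 × 6.27 = 26.15
0.906 × 5.22 = 4.729
R_total = 0.191 + 26.15 + 4.729 = 31.07 ft²·°F·h/BTU
Q = A·ΔT/R = 1970 × 55.8 / 31.07 = 3538 BTU/h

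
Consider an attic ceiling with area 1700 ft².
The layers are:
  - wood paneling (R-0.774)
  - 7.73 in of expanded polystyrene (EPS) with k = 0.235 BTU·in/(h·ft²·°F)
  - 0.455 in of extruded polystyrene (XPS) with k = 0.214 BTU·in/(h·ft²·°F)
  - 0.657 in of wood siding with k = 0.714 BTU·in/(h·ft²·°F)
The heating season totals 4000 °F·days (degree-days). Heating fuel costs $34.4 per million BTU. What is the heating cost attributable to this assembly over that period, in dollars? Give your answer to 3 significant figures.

153 dollars

7.73/0.235 = 32.89
0.455/0.214 = 2.126
0.657/0.714 = 0.9202
R_total = 0.774 + 32.89 + 2.126 + 0.9202 = 36.71 ft²·°F·h/BTU
E = A × HDD × 24 / R = 1700 × 4000 × 24 / 36.71 = 4445000 BTU
Cost = 4445000/10⁶ × 34.4 = $152.9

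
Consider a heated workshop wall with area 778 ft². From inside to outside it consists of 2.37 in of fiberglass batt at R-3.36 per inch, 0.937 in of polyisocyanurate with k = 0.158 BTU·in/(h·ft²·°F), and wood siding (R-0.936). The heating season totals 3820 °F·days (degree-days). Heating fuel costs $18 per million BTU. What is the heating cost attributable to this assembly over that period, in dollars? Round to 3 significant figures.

86.6 dollars

2.37 × 3.36 = 7.963
0.937/0.158 = 5.93
R_total = 7.963 + 5.93 + 0.936 = 14.83 ft²·°F·h/BTU
E = A × HDD × 24 / R = 778 × 3820 × 24 / 14.83 = 4810000 BTU
Cost = 4810000/10⁶ × 18 = $86.58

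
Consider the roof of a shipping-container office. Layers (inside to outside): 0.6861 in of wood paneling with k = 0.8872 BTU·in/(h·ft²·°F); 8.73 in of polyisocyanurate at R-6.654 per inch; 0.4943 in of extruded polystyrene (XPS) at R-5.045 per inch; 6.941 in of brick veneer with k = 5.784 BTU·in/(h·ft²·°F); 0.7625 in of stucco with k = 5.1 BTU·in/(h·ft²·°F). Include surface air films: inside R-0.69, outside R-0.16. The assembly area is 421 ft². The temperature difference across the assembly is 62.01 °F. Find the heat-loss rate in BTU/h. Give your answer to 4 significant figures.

410.8 BTU/h

0.6861/0.8872 = 0.77333
8.73 × 6.654 = 58.089
0.4943 × 5.045 = 2.4937
6.941/5.784 = 1.2
0.7625/5.1 = 0.14951
R_total = 0.69 + 0.77333 + 58.089 + 2.4937 + 1.2 + 0.14951 + 0.16 = 63.556 ft²·°F·h/BTU
Q = A·ΔT/R = 421 × 62.01 / 63.556 = 410.76 BTU/h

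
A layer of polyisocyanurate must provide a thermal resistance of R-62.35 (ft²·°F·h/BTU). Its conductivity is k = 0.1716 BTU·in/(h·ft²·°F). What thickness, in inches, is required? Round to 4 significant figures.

10.70 in

L = R × k = 62.35 × 0.1716 = 10.699 in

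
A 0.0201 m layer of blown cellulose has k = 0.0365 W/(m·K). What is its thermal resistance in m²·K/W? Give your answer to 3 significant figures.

0.551 m²·K/W

R = L/k = 0.0201/0.0365 = 0.5507 m²·K/W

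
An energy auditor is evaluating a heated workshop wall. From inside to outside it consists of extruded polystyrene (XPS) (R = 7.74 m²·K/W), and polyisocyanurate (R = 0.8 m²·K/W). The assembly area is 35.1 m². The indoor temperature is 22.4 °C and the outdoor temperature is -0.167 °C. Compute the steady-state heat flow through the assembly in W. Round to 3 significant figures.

92.8 W

R_total = 7.74 + 0.8 = 8.54 m²·K/W
Q = A·ΔT/R = 35.1 × (22.4 − (-0.167)) / 8.54 = 92.75 W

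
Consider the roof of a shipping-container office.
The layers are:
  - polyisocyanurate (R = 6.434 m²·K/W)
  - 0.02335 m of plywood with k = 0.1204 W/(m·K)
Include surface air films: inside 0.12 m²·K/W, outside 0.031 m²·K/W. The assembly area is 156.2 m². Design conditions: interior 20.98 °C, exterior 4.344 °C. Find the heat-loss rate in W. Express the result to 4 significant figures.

0.02335/0.1204 = 0.19394
R_total = 0.12 + 6.434 + 0.19394 + 0.031 = 6.7789 m²·K/W
Q = A·ΔT/R = 156.2 × (20.98 − 4.344) / 6.7789 = 383.33 W

383.3 W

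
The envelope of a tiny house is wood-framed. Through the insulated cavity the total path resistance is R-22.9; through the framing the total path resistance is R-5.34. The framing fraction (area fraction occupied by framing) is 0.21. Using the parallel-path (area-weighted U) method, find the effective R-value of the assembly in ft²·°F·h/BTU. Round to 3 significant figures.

13.5 ft²·°F·h/BTU

U_eff = 0.79/22.9 + 0.21/5.34 = 0.0345 + 0.03933 = 0.07382
R_eff = 1/U_eff = 13.55 ft²·°F·h/BTU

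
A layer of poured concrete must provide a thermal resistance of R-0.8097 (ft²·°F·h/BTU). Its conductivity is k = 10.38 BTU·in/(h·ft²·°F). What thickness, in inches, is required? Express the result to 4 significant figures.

8.405 in

L = R × k = 0.8097 × 10.38 = 8.4047 in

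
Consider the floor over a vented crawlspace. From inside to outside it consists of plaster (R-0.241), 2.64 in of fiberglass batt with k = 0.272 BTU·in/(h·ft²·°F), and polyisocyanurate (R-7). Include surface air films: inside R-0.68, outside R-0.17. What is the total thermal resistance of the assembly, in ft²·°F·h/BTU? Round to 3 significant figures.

17.8 ft²·°F·h/BTU

2.64/0.272 = 9.706
R_total = 0.68 + 0.241 + 9.706 + 7 + 0.17 = 17.8 ft²·°F·h/BTU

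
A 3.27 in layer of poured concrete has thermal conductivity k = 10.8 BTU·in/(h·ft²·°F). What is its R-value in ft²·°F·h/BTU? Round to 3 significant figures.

R = L/k = 3.27/10.8 = 0.3028 ft²·°F·h/BTU

0.303 ft²·°F·h/BTU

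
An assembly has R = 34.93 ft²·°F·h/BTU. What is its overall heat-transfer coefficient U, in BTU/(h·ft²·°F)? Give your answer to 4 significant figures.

0.02863 BTU/(h·ft²·°F)

U = 1/R = 1/34.93 = 0.028629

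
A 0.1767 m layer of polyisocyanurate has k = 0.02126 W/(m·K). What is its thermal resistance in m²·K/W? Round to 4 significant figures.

8.311 m²·K/W

R = L/k = 0.1767/0.02126 = 8.3114 m²·K/W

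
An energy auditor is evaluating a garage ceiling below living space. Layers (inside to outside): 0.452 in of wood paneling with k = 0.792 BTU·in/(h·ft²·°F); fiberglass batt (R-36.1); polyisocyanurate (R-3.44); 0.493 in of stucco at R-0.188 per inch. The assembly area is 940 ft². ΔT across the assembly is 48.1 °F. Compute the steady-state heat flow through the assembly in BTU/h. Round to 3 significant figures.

1120 BTU/h

0.452/0.792 = 0.5707
0.493 × 0.188 = 0.09268
R_total = 0.5707 + 36.1 + 3.44 + 0.09268 = 40.2 ft²·°F·h/BTU
Q = A·ΔT/R = 940 × 48.1 / 40.2 = 1125 BTU/h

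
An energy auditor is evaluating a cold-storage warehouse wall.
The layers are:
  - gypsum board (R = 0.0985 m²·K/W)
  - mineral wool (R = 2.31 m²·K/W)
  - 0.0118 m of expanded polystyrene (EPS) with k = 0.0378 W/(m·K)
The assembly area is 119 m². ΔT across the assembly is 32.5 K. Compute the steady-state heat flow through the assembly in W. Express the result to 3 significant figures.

1420 W

0.0118/0.0378 = 0.3122
R_total = 0.0985 + 2.31 + 0.3122 = 2.721 m²·K/W
Q = A·ΔT/R = 119 × 32.5 / 2.721 = 1422 W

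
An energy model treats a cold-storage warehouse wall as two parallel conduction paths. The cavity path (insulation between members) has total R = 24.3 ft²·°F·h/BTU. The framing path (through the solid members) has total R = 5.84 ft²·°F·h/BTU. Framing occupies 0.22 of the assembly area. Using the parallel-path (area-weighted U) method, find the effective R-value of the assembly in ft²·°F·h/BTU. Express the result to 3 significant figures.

U_eff = 0.78/24.3 + 0.22/5.84 = 0.0321 + 0.03767 = 0.06977
R_eff = 1/U_eff = 14.33 ft²·°F·h/BTU

14.3 ft²·°F·h/BTU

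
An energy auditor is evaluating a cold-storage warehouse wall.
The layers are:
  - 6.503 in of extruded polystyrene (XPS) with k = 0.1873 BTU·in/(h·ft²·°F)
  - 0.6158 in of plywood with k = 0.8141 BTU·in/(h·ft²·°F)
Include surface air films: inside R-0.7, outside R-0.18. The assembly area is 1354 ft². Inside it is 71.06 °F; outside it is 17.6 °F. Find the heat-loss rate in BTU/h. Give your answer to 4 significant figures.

1991 BTU/h

6.503/0.1873 = 34.72
0.6158/0.8141 = 0.75642
R_total = 0.7 + 34.72 + 0.75642 + 0.18 = 36.356 ft²·°F·h/BTU
Q = A·ΔT/R = 1354 × (71.06 − 17.6) / 36.356 = 1991 BTU/h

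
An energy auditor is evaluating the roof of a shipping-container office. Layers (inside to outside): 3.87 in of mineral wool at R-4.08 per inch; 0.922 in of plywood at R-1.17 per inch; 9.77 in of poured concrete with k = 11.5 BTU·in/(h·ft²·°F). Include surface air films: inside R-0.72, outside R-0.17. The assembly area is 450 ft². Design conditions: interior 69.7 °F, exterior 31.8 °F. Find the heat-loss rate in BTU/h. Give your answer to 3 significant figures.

917 BTU/h

3.87 × 4.08 = 15.79
0.922 × 1.17 = 1.079
9.77/11.5 = 0.8496
R_total = 0.72 + 15.79 + 1.079 + 0.8496 + 0.17 = 18.61 ft²·°F·h/BTU
Q = A·ΔT/R = 450 × (69.7 − 31.8) / 18.61 = 916.5 BTU/h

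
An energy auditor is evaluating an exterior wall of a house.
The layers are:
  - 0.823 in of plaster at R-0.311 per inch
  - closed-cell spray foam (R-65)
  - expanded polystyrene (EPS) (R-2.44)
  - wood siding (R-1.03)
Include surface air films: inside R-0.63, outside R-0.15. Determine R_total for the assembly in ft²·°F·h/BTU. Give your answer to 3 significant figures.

69.5 ft²·°F·h/BTU

0.823 × 0.311 = 0.256
R_total = 0.63 + 0.256 + 65 + 2.44 + 1.03 + 0.15 = 69.51 ft²·°F·h/BTU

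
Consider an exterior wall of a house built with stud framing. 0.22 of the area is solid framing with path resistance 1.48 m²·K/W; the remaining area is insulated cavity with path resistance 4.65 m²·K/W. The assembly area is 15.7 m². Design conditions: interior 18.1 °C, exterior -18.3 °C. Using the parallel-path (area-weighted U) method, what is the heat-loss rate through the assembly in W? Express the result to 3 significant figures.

U_eff = 0.78/4.65 + 0.22/1.48 = 0.1677 + 0.1486 = 0.3164
R_eff = 1/U_eff = 3.161 m²·K/W
Q = 15.7 × (18.1 − (-18.3)) / 3.161 = 180.8 W

181 W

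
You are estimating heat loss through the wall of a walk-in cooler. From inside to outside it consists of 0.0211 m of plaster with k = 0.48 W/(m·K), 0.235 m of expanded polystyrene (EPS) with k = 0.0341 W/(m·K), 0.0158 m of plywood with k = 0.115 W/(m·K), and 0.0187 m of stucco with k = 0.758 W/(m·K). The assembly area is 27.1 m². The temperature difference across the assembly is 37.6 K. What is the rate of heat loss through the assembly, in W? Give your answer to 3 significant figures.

0.0211/0.48 = 0.04396
0.235/0.0341 = 6.891
0.0158/0.115 = 0.1374
0.0187/0.758 = 0.02467
R_total = 0.04396 + 6.891 + 0.1374 + 0.02467 = 7.098 m²·K/W
Q = A·ΔT/R = 27.1 × 37.6 / 7.098 = 143.6 W

144 W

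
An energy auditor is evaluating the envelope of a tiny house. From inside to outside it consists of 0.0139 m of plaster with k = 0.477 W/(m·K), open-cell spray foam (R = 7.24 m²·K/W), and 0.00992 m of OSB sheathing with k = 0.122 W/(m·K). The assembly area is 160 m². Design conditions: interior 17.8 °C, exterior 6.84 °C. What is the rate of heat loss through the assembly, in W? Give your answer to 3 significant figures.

0.0139/0.477 = 0.02914
0.00992/0.122 = 0.08131
R_total = 0.02914 + 7.24 + 0.08131 = 7.35 m²·K/W
Q = A·ΔT/R = 160 × (17.8 − 6.84) / 7.35 = 238.6 W

239 W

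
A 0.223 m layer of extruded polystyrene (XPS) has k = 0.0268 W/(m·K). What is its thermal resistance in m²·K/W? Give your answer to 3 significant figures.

R = L/k = 0.223/0.0268 = 8.321 m²·K/W

8.32 m²·K/W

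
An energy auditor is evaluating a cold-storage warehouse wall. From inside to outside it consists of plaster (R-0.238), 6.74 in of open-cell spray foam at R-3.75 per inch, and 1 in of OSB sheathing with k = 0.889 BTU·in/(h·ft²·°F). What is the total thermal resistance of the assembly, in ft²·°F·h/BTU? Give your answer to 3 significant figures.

6.74 × 3.75 = 25.28
1/0.889 = 1.125
R_total = 0.238 + 25.28 + 1.125 = 26.64 ft²·°F·h/BTU

26.6 ft²·°F·h/BTU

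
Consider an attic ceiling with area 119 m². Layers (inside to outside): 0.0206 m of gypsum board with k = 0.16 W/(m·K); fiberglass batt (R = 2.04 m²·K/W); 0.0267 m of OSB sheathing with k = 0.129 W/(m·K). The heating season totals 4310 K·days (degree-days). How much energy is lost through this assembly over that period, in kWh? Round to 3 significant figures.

0.0206/0.16 = 0.1288
0.0267/0.129 = 0.207
R_total = 0.1288 + 2.04 + 0.207 = 2.376 m²·K/W
E = A × HDD × 24 / R / 1000 = 119 × 4310 × 24 / 2.376 / 1000 = 5181 kWh

5180 kWh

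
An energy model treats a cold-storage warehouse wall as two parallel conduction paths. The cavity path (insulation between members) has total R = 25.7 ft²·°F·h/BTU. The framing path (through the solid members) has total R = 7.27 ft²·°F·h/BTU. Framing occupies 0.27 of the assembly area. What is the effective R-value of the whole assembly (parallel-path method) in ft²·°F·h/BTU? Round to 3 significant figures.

U_eff = 0.73/25.7 + 0.27/7.27 = 0.0284 + 0.03714 = 0.06554
R_eff = 1/U_eff = 15.26 ft²·°F·h/BTU

15.3 ft²·°F·h/BTU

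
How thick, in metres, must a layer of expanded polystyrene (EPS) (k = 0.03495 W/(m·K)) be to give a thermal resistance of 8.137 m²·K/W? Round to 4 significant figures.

0.2844 m

L = R·k = 8.137 × 0.03495 = 0.28439 m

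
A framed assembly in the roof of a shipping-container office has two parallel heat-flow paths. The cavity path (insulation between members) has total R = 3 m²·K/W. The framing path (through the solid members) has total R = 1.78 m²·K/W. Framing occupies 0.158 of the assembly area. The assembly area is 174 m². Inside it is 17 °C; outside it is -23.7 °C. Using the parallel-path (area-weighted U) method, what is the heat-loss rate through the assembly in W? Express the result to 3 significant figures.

U_eff = 0.842/3 + 0.158/1.78 = 0.2807 + 0.08876 = 0.3694
R_eff = 1/U_eff = 2.707 m²·K/W
Q = 174 × (17 − (-23.7)) / 2.707 = 2616 W

2620 W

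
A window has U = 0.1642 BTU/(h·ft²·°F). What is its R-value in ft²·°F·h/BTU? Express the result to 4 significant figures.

R = 1/U = 1/0.1642 = 6.0901

6.090 ft²·°F·h/BTU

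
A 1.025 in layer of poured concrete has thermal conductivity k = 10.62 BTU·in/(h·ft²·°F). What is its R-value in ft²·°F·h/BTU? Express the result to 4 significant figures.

0.09652 ft²·°F·h/BTU

R = L/k = 1.025/10.62 = 0.096516 ft²·°F·h/BTU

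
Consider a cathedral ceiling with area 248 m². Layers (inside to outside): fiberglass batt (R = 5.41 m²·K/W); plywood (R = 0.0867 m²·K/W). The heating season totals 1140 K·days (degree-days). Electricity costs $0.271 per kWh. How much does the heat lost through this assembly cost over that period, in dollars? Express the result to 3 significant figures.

335 dollars

R_total = 5.41 + 0.0867 = 5.497 m²·K/W
E = A × HDD × 24 / R / 1000 = 248 × 1140 × 24 / 5.497 / 1000 = 1234 kWh
Cost = 1234 × 0.271 = $334.5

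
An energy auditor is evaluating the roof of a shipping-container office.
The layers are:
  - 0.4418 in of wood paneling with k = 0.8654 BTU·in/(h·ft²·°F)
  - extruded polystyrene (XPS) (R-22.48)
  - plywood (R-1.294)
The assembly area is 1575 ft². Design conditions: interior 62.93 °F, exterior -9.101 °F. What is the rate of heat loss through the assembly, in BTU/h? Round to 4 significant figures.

0.4418/0.8654 = 0.51052
R_total = 0.51052 + 22.48 + 1.294 = 24.285 ft²·°F·h/BTU
Q = A·ΔT/R = 1575 × (62.93 − (-9.101)) / 24.285 = 4671.7 BTU/h

4672 BTU/h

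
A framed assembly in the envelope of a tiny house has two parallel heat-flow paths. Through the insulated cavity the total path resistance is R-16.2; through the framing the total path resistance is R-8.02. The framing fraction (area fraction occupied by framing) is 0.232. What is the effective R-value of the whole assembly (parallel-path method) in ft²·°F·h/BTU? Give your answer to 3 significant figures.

13.1 ft²·°F·h/BTU

U_eff = 0.768/16.2 + 0.232/8.02 = 0.04741 + 0.02893 = 0.07634
R_eff = 1/U_eff = 13.1 ft²·°F·h/BTU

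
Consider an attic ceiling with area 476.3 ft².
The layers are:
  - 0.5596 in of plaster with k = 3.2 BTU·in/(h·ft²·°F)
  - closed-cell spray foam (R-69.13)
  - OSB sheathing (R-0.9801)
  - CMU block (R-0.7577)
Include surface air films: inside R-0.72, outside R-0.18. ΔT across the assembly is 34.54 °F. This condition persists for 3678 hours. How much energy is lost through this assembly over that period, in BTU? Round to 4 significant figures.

0.5596/3.2 = 0.17487
R_total = 0.72 + 0.17487 + 69.13 + 0.9801 + 0.7577 + 0.18 = 71.943 ft²·°F·h/BTU
Q = 476.3 × 34.54 / 71.943 = 228.67 BTU/h
E = 228.67 × 3678 = 841060 BTU

841100 BTU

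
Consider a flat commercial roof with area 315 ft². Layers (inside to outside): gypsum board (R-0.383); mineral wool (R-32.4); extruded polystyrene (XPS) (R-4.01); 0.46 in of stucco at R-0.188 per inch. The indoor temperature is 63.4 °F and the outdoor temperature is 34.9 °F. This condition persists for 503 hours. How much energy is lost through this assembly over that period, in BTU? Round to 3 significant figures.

122000 BTU

0.46 × 0.188 = 0.08648
R_total = 0.383 + 32.4 + 4.01 + 0.08648 = 36.88 ft²·°F·h/BTU
Q = 315 × (63.4 − 34.9) / 36.88 = 243.4 BTU/h
E = 243.4 × 503 = 122400 BTU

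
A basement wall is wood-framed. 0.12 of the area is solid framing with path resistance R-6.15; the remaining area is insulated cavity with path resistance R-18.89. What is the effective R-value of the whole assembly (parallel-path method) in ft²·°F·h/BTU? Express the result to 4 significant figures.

U_eff = 0.88/18.89 + 0.12/6.15 = 0.046585 + 0.019512 = 0.066098
R_eff = 1/U_eff = 15.129 ft²·°F·h/BTU

15.13 ft²·°F·h/BTU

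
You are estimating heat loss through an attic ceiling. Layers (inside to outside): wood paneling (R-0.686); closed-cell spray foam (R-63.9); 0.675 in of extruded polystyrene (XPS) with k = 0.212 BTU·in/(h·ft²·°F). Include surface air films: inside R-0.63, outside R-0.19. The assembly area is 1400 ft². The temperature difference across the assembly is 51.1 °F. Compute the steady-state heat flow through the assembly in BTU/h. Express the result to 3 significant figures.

1040 BTU/h

0.675/0.212 = 3.184
R_total = 0.63 + 0.686 + 63.9 + 3.184 + 0.19 = 68.59 ft²·°F·h/BTU
Q = A·ΔT/R = 1400 × 51.1 / 68.59 = 1043 BTU/h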